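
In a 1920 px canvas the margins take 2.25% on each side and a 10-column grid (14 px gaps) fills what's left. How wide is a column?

Each margin = 2.25% of 1920 = 43.2 px; content = 1920 − 2·43.2 = 1833.6 px.
10 columns + 9 gaps: 10c + 9·14 = 1833.6.
10c = 1833.6 − 126 = 1707.6, so c = 170.76 px.

170.76 px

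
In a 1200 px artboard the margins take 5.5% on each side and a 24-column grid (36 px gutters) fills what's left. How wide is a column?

Margins: 5.5% × 1200 = 66 px each, so content = 1200 − 132 = 1068 px.
Subtracting 23 gutters of 36 leaves 240 for 24 columns, so c = 10 px.

10 px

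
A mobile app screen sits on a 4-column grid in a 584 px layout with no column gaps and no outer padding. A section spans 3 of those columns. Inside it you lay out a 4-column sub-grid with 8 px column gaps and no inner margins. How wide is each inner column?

584 / 4 = 146 px per column.
With no column gaps, 3 columns span 3·146 = 438 px.
Subtracting 3 column gaps of 8 leaves 414 for 4 columns, so d = 103.5 px.

103.5 px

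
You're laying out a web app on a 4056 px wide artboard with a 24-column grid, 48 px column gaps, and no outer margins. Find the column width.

24c + 23·48 = 4056 → 24c = 2952 → c = 123 px.

123 px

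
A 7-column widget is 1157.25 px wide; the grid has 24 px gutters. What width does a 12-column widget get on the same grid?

2001 px

7 columns + 6 gutters: 7c + 6·24 = 1157.25.
7c = 1157.25 − 144 = 1013.25, so c = 144.75 px.
12 columns plus 11 gutters: 1737 + 264 = 2001 px.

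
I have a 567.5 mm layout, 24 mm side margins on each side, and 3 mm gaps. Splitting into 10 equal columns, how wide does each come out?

Inside the margins: 567.5 − 48 = 519.5 mm.
10 columns + 9 gaps: 10c + 9·3 = 519.5.
10c = 519.5 − 27 = 492.5, so c = 49.25 mm.

49.25 mm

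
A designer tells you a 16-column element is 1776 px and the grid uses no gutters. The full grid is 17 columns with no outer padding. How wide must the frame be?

With no gutters, each column is 1776/16 = 111 px.
Frame = 17·111 = 1887 = 1887 px.

1887 px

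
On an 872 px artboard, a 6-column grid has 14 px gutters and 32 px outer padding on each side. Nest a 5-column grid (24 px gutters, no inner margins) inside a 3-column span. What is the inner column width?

Subtract both margins: 872 − 2·32 = 808 px.
6c + 5·14 = 808 → 6c = 738 → c = 123 px.
3-column span = 3·123 + 2·14 = 397 px.
Subtracting 4 gutters of 24 leaves 301 for 5 columns, so d = 60.2 px.

60.2 px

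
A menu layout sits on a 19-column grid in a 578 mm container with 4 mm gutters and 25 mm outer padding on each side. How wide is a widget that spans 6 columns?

164 mm

Subtract both margins: 578 − 2·25 = 528 mm.
Subtracting 18 gutters of 4 leaves 456 for 19 columns, so c = 24 mm.
Span of 6: 6·24 + 5·4 = 144 + 20 = 164 mm.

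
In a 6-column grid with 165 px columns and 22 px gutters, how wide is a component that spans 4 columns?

726 px

4-column span = 4·165 + 3·22 = 726 px.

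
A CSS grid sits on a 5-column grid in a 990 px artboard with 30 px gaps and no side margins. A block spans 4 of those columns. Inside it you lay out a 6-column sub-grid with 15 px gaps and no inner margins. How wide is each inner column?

990 − 4·30 = 870; ÷5 gives c = 174 px.
4 columns plus 3 gaps: 696 + 90 = 786 px.
Subtracting 5 gaps of 15 leaves 711 for 6 columns, so d = 118.5 px.

118.5 px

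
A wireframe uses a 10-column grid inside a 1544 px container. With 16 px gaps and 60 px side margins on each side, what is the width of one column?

128 px

Subtract both margins: 1544 − 2·60 = 1424 px.
10c + 9·16 = 1424 → 10c = 1280 → c = 128 px.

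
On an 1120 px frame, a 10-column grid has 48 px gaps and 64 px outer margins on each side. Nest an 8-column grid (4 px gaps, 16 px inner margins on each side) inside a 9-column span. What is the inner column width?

Subtract both margins: 1120 − 2·64 = 992 px.
10c + 9·48 = 992 → 10c = 560 → c = 56 px.
9 columns plus 8 gaps: 504 + 384 = 888 px.
Inner content = 888 − 2·16 = 856 px.
856 − 7·4 = 828; ÷8 gives d = 103.5 px.

103.5 px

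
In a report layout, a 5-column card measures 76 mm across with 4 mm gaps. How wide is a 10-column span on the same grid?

156 mm

Subtracting 4 gaps of 4 leaves 60 for 5 columns, so c = 12 mm.
Span of 10: 10·12 + 9·4 = 120 + 36 = 156 mm.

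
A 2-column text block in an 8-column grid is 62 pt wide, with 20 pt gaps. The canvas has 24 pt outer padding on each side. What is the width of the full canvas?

2c + 1·20 = 62 → 2c = 42 → c = 21 pt.
Total width: 2·24 + 8·21 + 7·20 = 356 pt.

356 pt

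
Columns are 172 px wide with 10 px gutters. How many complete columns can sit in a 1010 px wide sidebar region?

Each extra column adds 172 + 10 = 182 px.
(1010 + 10) / 182 = 5.60, so 5 columns fit.

5 columns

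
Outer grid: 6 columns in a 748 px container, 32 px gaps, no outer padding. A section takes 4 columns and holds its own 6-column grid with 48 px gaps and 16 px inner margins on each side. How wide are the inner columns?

748 − 5·32 = 588; ÷6 gives c = 98 px.
Span of 4: 4·98 + 3·32 = 392 + 96 = 488 px.
Inner content = 488 − 2·16 = 456 px.
Subtracting 5 gaps of 48 leaves 216 for 6 columns, so d = 36 px.

36 px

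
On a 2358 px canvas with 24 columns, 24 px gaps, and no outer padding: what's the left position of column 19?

1786.5 px

Subtracting 23 gaps of 24 leaves 1806 for 24 columns, so c = 75.25 px.
No margin, so column 19 starts at 18·(column + gutter) = 18·99.25 = 1786.5 px.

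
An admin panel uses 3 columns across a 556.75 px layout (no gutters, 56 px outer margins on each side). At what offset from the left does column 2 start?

204.25 px

Subtract both margins: 556.75 − 2·56 = 444.75 px.
With no gutters, each column is 444.75/3 = 148.25 px.
Each column+gutter stride is 148.25 px; 1 of them past the 56 px margin is 56 + 148.25 = 204.25 px.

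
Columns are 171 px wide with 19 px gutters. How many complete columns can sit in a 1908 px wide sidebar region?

10 columns: 10·171 + 9·19 = 1881 px ≤ 1908.
11 columns: 2071 px > 1908. So 10.

10 columns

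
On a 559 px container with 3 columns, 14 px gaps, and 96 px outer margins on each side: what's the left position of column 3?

Take off 192 px of margins, leaving 367 px.
Subtracting 2 gaps of 14 leaves 339 for 3 columns, so c = 113 px.
Column 3 starts at margin + 2·(column + gutter) = 96 + 2·127 = 350 px.

350 px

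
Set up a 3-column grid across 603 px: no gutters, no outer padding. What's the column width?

603 / 3 = 201 px per column.

201 px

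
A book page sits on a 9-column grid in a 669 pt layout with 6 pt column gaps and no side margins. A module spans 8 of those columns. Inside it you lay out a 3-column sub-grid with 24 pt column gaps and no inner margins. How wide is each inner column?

9c + 8·6 = 669 → 9c = 621 → c = 69 pt.
8 columns plus 7 column gaps: 552 + 42 = 594 pt.
594 − 2·24 = 546; ÷3 gives d = 182 pt.

182 pt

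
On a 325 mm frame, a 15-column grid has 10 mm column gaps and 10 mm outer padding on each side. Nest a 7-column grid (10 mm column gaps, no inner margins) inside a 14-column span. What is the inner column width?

32 mm

Subtract both margins: 325 − 2·10 = 305 mm.
Subtracting 14 column gaps of 10 leaves 165 for 15 columns, so c = 11 mm.
Span of 14: 14·11 + 13·10 = 154 + 130 = 284 mm.
284 − 6·10 = 224; ÷7 gives d = 32 mm.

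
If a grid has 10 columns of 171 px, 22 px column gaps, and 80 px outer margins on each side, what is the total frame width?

2068 px

Frame = 2·80 + 10·171 + 9·22 = 160 + 1710 + 198 = 2068 px.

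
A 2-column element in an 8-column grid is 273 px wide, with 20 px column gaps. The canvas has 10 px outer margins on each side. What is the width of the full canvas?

1172 px

Subtracting 1 column gap of 20 leaves 253 for 2 columns, so c = 126.5 px.
Canvas = 2·10 + 8·126.5 + 7·20 = 20 + 1012 + 140 = 1172 px.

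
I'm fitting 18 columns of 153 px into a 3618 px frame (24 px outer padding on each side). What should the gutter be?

Content width = 3618 − 2·24 = 3570 px.
18·153 + 17g = 3570 → 17g = 816 → g = 48 px.

48 px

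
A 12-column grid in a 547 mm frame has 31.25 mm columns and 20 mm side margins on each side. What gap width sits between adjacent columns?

12 mm

Content width = 547 − 2·20 = 507 mm.
12·31.25 + 11g = 507 → 11g = 132 → g = 12 mm.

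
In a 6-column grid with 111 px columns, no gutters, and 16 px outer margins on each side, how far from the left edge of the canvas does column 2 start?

Before column 2: the margin + 1 column + 1 gutter.
Offset = 16 + 1·(111 + 0) = 16 + 111 = 127 px.

127 px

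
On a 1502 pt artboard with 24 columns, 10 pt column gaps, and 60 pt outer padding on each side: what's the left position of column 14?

Take off 120 pt of margins, leaving 1382 pt.
24c + 23·10 = 1382 → 24c = 1152 → c = 48 pt.
Before column 14: the margin + 13 columns + 13 column gaps.
Offset = 60 + 13·(48 + 10) = 60 + 754 = 814 pt.

814 pt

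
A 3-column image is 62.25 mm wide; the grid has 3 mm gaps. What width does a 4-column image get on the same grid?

Subtracting 2 gaps of 3 leaves 56.25 for 3 columns, so c = 18.75 mm.
Span of 4: 4·18.75 + 3·3 = 75 + 9 = 84 mm.

84 mm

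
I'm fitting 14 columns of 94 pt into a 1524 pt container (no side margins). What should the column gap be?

16 pt

Columns use 1316 pt, leaving 208 pt across 13 column gaps = 16 pt each.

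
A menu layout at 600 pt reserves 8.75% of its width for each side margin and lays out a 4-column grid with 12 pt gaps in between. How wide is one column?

600 × (1 − 2·8.75%) = 600 × 82.5% = 495 pt for the columns.
Subtracting 3 gaps of 12 leaves 459 for 4 columns, so c = 114.75 pt.

114.75 pt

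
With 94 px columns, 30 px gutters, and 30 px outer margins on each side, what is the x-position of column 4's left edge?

402 px

Column 4 starts at margin + 3·(column + gutter) = 30 + 3·124 = 402 px.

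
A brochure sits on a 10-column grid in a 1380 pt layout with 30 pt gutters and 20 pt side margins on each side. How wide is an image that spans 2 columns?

Content width = 1380 − 2·20 = 1340 pt.
10 columns + 9 gutters: 10c + 9·30 = 1340.
10c = 1340 − 270 = 1070, so c = 107 pt.
2 columns plus 1 gutter: 214 + 30 = 244 pt.

244 pt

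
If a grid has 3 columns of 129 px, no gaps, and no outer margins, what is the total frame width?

387 px

Total width: 3·129 = 387 px.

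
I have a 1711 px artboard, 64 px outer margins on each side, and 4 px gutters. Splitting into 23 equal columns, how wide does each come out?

65 px

Content width = 1711 − 2·64 = 1583 px.
Subtracting 22 gutters of 4 leaves 1495 for 23 columns, so c = 65 px.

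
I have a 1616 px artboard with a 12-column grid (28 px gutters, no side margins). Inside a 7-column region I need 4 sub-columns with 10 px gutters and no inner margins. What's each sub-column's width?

Subtracting 11 gutters of 28 leaves 1308 for 12 columns, so c = 109 px.
7 columns plus 6 gutters: 763 + 168 = 931 px.
4d + 3·10 = 931 → 4d = 901 → d = 225.25 px.

225.25 px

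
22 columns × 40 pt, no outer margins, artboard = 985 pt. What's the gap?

5 pt

22·40 + 21g = 985 → 21g = 105 → g = 5 pt.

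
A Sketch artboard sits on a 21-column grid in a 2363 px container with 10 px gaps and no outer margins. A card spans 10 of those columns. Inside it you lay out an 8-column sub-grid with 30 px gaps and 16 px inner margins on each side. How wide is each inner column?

2363 − 20·10 = 2163; ÷21 gives c = 103 px.
Span of 10: 10·103 + 9·10 = 1030 + 90 = 1120 px.
Inner content = 1120 − 2·16 = 1088 px.
1088 − 7·30 = 878; ÷8 gives d = 109.75 px.

109.75 px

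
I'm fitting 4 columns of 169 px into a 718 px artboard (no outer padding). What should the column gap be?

4·169 + 3g = 718 → 3g = 42 → g = 14 px.

14 px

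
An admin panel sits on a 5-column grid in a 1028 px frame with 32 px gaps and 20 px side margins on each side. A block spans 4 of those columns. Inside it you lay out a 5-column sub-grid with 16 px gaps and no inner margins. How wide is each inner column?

144 px

Take off 40 px of margins, leaving 988 px.
988 − 4·32 = 860; ÷5 gives c = 172 px.
4 columns plus 3 gaps: 688 + 96 = 784 px.
5d + 4·16 = 784 → 5d = 720 → d = 144 px.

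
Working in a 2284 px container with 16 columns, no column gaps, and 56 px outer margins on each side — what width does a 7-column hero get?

950.25 px

Subtract both margins: 2284 − 2·56 = 2172 px.
2172 / 16 = 135.75 px per column.
With no column gaps, 7 columns span 7·135.75 = 950.25 px.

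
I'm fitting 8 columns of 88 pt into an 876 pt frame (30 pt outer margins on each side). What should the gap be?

16 pt

Subtract both margins: 876 − 2·30 = 816 pt.
8 columns take 8·88 = 704 pt; remaining 112 splits into 7 gaps.
g = 112 / 7 = 16 pt.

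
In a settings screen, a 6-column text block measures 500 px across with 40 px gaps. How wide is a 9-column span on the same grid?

770 px

6 columns + 5 gaps: 6c + 5·40 = 500.
6c = 500 − 200 = 300, so c = 50 px.
9 columns plus 8 gaps: 450 + 320 = 770 px.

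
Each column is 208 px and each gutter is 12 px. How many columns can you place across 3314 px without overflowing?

15 columns

15 columns: 15·208 + 14·12 = 3288 px ≤ 3314.
16 columns: 3508 px > 3314. So 15.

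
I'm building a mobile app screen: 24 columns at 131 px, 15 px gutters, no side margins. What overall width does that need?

3489 px

Total width: 24·131 + 23·15 = 3489 px.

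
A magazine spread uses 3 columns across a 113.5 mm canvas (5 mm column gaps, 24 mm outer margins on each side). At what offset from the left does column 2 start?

Take off 48 mm of margins, leaving 65.5 mm.
3 columns + 2 column gaps: 3c + 2·5 = 65.5.
3c = 65.5 − 10 = 55.5, so c = 18.5 mm.
Before column 2: the margin + 1 column + 1 column gap.
Offset = 24 + 1·(18.5 + 5) = 24 + 23.5 = 47.5 mm.

47.5 mm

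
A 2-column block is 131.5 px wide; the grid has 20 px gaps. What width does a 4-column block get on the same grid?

Subtracting 1 gap of 20 leaves 111.5 for 2 columns, so c = 55.75 px.
Span of 4: 4·55.75 + 3·20 = 223 + 60 = 283 px.

283 px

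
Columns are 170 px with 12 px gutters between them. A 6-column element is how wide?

6 columns plus 5 gutters: 1020 + 60 = 1080 px.

1080 px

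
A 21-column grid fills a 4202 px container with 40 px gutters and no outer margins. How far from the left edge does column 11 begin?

2020 px

21 columns + 20 gutters: 21c + 20·40 = 4202.
21c = 4202 − 800 = 3402, so c = 162 px.
No margin, so column 11 starts at 10·(column + gutter) = 10·202 = 2020 px.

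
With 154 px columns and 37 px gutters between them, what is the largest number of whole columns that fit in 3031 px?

16 columns: 16·154 + 15·37 = 3019 px ≤ 3031.
17 columns: 3210 px > 3031. So 16.

16 columns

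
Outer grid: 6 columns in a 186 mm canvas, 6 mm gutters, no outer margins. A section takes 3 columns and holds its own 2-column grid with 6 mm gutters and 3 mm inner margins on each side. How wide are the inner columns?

Subtracting 5 gutters of 6 leaves 156 for 6 columns, so c = 26 mm.
Span of 3: 3·26 + 2·6 = 78 + 12 = 90 mm.
Inner content = 90 − 2·3 = 84 mm.
84 − 1·6 = 78; ÷2 gives d = 39 mm.

39 mm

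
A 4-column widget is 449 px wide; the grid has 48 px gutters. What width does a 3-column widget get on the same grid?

324.75 px

4 columns + 3 gutters: 4c + 3·48 = 449.
4c = 449 − 144 = 305, so c = 76.25 px.
3-column span = 3·76.25 + 2·48 = 324.75 px.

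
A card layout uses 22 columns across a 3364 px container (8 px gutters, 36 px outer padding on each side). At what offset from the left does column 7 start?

936 px

Take off 72 px of margins, leaving 3292 px.
Subtracting 21 gutters of 8 leaves 3124 for 22 columns, so c = 142 px.
Column 7 starts at margin + 6·(column + gutter) = 36 + 6·150 = 936 px.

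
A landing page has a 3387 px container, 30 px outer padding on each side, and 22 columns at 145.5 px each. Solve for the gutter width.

6 px

Take off 60 px of margins, leaving 3327 px.
22·145.5 + 21g = 3327 → 21g = 126 → g = 6 px.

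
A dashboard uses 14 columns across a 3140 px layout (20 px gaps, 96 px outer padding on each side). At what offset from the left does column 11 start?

2216 px

Take off 192 px of margins, leaving 2948 px.
2948 − 13·20 = 2688; ÷14 gives c = 192 px.
Each column+gutter stride is 212 px; 10 of them past the 96 px margin is 96 + 2120 = 2216 px.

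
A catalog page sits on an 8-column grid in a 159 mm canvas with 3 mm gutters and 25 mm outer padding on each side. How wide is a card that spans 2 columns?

25 mm

Inside the margins: 159 − 50 = 109 mm.
8 columns + 7 gutters: 8c + 7·3 = 109.
8c = 109 − 21 = 88, so c = 11 mm.
Span of 2: 2·11 + 1·3 = 22 + 3 = 25 mm.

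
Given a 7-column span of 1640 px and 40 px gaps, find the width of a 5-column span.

1160 px

1640 − 6·40 = 1400; ÷7 gives c = 200 px.
Span of 5: 5·200 + 4·40 = 1000 + 160 = 1160 px.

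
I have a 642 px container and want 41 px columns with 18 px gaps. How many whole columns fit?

11 columns: 11·41 + 10·18 = 631 px ≤ 642.
12 columns: 690 px > 642. So 11.

11 columns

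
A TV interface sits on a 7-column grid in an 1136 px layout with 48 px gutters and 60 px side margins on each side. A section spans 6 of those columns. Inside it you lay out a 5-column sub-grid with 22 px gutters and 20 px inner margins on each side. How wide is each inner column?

147.2 px

Outer content = 1136 − 2·60 = 1016 px.
1016 − 6·48 = 728; ÷7 gives c = 104 px.
Span of 6: 6·104 + 5·48 = 624 + 240 = 864 px.
Inner content = 864 − 2·20 = 824 px.
5 columns + 4 gutters: 5d + 4·22 = 824.
5d = 824 − 88 = 736, so d = 147.2 px.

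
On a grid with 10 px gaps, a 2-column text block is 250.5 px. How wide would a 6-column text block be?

2c + 1·10 = 250.5 → 2c = 240.5 → c = 120.25 px.
Span of 6: 6·120.25 + 5·10 = 721.5 + 50 = 771.5 px.

771.5 px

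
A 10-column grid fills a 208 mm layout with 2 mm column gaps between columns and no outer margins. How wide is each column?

Subtracting 9 column gaps of 2 leaves 190 for 10 columns, so c = 19 mm.

19 mm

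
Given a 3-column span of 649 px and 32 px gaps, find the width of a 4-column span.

3 columns + 2 gaps: 3c + 2·32 = 649.
3c = 649 − 64 = 585, so c = 195 px.
4-column span = 4·195 + 3·32 = 876 px.

876 px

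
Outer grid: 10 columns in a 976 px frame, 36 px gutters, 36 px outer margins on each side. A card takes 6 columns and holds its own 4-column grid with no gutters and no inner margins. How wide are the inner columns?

132 px

Inside the margins: 976 − 72 = 904 px.
10 columns + 9 gutters: 10c + 9·36 = 904.
10c = 904 − 324 = 580, so c = 58 px.
6-column span = 6·58 + 5·36 = 528 px.
4d = 528 → d = 132 px.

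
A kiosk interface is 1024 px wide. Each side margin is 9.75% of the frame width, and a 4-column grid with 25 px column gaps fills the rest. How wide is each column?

1024 × (1 − 2·9.75%) = 1024 × 80.5% = 824.32 px for the columns.
4c + 3·25 = 824.32 → 4c = 749.32 → c = 187.33 px.

187.33 px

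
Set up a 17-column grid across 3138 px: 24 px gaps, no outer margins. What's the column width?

Subtracting 16 gaps of 24 leaves 2754 for 17 columns, so c = 162 px.

162 px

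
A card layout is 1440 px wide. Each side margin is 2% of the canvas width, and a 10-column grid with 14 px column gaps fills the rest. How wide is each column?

1440 × (1 − 2·2%) = 1440 × 96% = 1382.4 px for the columns.
Subtracting 9 column gaps of 14 leaves 1256.4 for 10 columns, so c = 125.64 px.

125.64 px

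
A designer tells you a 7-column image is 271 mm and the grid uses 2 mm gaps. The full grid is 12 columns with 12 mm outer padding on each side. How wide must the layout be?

490 mm

7c + 6·2 = 271 → 7c = 259 → c = 37 mm.
Layout = 2·12 + 12·37 + 11·2 = 24 + 444 + 22 = 490 mm.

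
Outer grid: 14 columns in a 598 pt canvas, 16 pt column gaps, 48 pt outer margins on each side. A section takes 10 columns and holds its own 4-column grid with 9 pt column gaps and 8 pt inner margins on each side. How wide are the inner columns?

77.75 pt

Subtract both margins: 598 − 2·48 = 502 pt.
502 − 13·16 = 294; ÷14 gives c = 21 pt.
10-column span = 10·21 + 9·16 = 354 pt.
Inner content = 354 − 2·8 = 338 pt.
Subtracting 3 column gaps of 9 leaves 311 for 4 columns, so d = 77.75 pt.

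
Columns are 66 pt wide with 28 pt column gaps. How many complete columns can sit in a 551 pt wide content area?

6 columns

6 columns: 6·66 + 5·28 = 536 pt ≤ 551.
7 columns: 630 pt > 551. So 6.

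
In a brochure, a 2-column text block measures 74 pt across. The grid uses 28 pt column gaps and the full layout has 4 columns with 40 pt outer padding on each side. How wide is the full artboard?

256 pt

2c + 1·28 = 74 → 2c = 46 → c = 23 pt.
Total width: 2·40 + 4·23 + 3·28 = 256 pt.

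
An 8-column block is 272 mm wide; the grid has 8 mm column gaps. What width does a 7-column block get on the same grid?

237 mm

Subtracting 7 column gaps of 8 leaves 216 for 8 columns, so c = 27 mm.
Span of 7: 7·27 + 6·8 = 189 + 48 = 237 mm.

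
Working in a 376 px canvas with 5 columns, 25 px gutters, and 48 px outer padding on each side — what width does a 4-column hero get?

Content width = 376 − 2·48 = 280 px.
5 columns + 4 gutters: 5c + 4·25 = 280.
5c = 280 − 100 = 180, so c = 36 px.
4-column span = 4·36 + 3·25 = 219 px.

219 px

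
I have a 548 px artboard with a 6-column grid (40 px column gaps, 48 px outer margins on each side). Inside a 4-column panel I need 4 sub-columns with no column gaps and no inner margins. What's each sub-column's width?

Take off 96 px of margins, leaving 452 px.
6c + 5·40 = 452 → 6c = 252 → c = 42 px.
4-column span = 4·42 + 3·40 = 288 px.
With no column gaps, each column is 288/4 = 72 px.

72 px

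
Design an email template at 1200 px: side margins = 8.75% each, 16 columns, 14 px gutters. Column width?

48.75 px

1200 × (1 − 2·8.75%) = 1200 × 82.5% = 990 px for the columns.
16 columns + 15 gutters: 16c + 15·14 = 990.
16c = 990 − 210 = 780, so c = 48.75 px.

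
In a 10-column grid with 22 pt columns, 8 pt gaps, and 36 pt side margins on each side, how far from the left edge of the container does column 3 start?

Before column 3: the margin + 2 columns + 2 gaps.
Offset = 36 + 2·(22 + 8) = 36 + 60 = 96 pt.

96 pt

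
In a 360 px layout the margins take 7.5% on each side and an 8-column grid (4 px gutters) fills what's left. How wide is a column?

34.75 px

Each margin = 7.5% of 360 = 27 px; content = 360 − 2·27 = 306 px.
8c + 7·4 = 306 → 8c = 278 → c = 34.75 px.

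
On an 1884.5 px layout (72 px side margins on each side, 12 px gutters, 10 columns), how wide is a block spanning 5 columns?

Take off 144 px of margins, leaving 1740.5 px.
Subtracting 9 gutters of 12 leaves 1632.5 for 10 columns, so c = 163.25 px.
Span of 5: 5·163.25 + 4·12 = 816.25 + 48 = 864.25 px.

864.25 px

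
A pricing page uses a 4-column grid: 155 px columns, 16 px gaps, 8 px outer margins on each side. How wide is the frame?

684 px

Total width: 2·8 + 4·155 + 3·16 = 684 px.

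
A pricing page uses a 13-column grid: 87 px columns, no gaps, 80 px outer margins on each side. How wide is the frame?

1291 px

Total width: 2·80 + 13·87 = 1291 px.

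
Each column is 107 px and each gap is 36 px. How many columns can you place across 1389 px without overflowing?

9 columns

9 columns: 9·107 + 8·36 = 1251 px ≤ 1389.
10 columns: 1394 px > 1389. So 9.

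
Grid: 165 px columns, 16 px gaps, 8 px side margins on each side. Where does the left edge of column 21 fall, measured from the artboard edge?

3628 px

Before column 21: the margin + 20 columns + 20 gaps.
Offset = 8 + 20·(165 + 16) = 8 + 3620 = 3628 px.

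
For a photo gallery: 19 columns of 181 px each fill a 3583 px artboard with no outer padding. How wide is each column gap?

8 px

19 columns take 19·181 = 3439 px; remaining 144 splits into 18 column gaps.
g = 144 / 18 = 8 px.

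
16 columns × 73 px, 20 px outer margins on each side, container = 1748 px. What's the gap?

Take off 40 px of margins, leaving 1708 px.
Columns use 1168 px, leaving 540 px across 15 gaps = 36 px each.

36 px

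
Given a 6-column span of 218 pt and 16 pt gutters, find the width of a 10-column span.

6 columns + 5 gutters: 6c + 5·16 = 218.
6c = 218 − 80 = 138, so c = 23 pt.
10-column span = 10·23 + 9·16 = 374 pt.

374 pt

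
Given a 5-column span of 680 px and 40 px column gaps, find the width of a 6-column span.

824 px

680 − 4·40 = 520; ÷5 gives c = 104 px.
6-column span = 6·104 + 5·40 = 824 px.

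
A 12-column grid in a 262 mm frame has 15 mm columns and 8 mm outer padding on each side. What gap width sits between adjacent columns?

6 mm

Take off 16 mm of margins, leaving 246 mm.
Columns use 180 mm, leaving 66 mm across 11 gaps = 6 mm each.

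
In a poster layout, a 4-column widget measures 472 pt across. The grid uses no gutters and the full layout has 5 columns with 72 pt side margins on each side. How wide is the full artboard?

734 pt

4c = 472 → c = 118 pt.
Summing: 144 + 590 = 734 pt.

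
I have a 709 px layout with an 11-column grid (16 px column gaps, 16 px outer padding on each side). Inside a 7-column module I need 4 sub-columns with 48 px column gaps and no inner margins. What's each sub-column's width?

Subtract both margins: 709 − 2·16 = 677 px.
11c + 10·16 = 677 → 11c = 517 → c = 47 px.
Span of 7: 7·47 + 6·16 = 329 + 96 = 425 px.
Subtracting 3 column gaps of 48 leaves 281 for 4 columns, so d = 70.25 px.

70.25 px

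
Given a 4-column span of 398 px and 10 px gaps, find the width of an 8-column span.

806 px

398 − 3·10 = 368; ÷4 gives c = 92 px.
8-column span = 8·92 + 7·10 = 806 px.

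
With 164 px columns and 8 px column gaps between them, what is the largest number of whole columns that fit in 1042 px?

6 columns: 6·164 + 5·8 = 1024 px ≤ 1042.
7 columns: 1196 px > 1042. So 6.

6 columns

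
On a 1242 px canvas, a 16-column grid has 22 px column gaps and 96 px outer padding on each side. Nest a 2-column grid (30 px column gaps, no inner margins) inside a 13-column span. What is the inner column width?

Inside the margins: 1242 − 192 = 1050 px.
16c + 15·22 = 1050 → 16c = 720 → c = 45 px.
13 columns plus 12 column gaps: 585 + 264 = 849 px.
Subtracting 1 column gap of 30 leaves 819 for 2 columns, so d = 409.5 px.

409.5 px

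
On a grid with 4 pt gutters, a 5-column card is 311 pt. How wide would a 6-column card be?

374 pt

311 − 4·4 = 295; ÷5 gives c = 59 pt.
6-column span = 6·59 + 5·4 = 374 pt.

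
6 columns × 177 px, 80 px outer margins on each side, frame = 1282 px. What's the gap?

Take off 160 px of margins, leaving 1122 px.
6·177 + 5g = 1122 → 5g = 60 → g = 12 px.

12 px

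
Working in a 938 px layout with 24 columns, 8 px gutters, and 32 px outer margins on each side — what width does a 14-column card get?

506.5 px

Inside the margins: 938 − 64 = 874 px.
Subtracting 23 gutters of 8 leaves 690 for 24 columns, so c = 28.75 px.
14-column span = 14·28.75 + 13·8 = 506.5 px.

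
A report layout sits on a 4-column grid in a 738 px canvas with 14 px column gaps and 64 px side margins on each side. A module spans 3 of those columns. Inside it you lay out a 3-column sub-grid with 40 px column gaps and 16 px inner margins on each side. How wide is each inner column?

114 px

Inside the margins: 738 − 128 = 610 px.
4c + 3·14 = 610 → 4c = 568 → c = 142 px.
3-column span = 3·142 + 2·14 = 454 px.
Inner content = 454 − 2·16 = 422 px.
3 columns + 2 column gaps: 3d + 2·40 = 422.
3d = 422 − 80 = 342, so d = 114 px.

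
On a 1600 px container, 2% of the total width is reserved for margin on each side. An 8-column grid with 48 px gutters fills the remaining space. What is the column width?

Margins: 2% × 1600 = 32 px each, so content = 1600 − 64 = 1536 px.
8c + 7·48 = 1536 → 8c = 1200 → c = 150 px.

150 px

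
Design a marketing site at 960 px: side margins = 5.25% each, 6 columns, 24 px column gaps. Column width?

123.2 px

Each margin = 5.25% of 960 = 50.4 px; content = 960 − 2·50.4 = 859.2 px.
Subtracting 5 column gaps of 24 leaves 739.2 for 6 columns, so c = 123.2 px.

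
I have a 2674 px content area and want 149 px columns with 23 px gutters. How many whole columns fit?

15 columns

k columns need k·149 + (k−1)·23 = k·172 − 23.
k·172 − 23 ≤ 2674 → k ≤ 2697 / 172 ≈ 15.68, so k = 15.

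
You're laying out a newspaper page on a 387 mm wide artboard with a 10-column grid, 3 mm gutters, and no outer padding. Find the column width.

36 mm

10c + 9·3 = 387 → 10c = 360 → c = 36 mm.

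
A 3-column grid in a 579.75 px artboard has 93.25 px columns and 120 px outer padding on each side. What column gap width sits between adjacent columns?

30 px

Subtract both margins: 579.75 − 2·120 = 339.75 px.
3·93.25 + 2g = 339.75 → 2g = 60 → g = 30 px.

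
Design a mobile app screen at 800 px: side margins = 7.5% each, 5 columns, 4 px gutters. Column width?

132.8 px

Each margin = 7.5% of 800 = 60 px; content = 800 − 2·60 = 680 px.
Subtracting 4 gutters of 4 leaves 664 for 5 columns, so c = 132.8 px.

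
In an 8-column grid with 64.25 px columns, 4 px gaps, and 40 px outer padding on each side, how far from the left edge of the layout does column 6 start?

Each column+gutter stride is 68.25 px; 5 of them past the 40 px margin is 40 + 341.25 = 381.25 px.

381.25 px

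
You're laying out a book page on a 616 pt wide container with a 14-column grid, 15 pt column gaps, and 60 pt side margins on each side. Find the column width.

Content width = 616 − 2·60 = 496 pt.
14 columns + 13 column gaps: 14c + 13·15 = 496.
14c = 496 − 195 = 301, so c = 21.5 pt.

21.5 pt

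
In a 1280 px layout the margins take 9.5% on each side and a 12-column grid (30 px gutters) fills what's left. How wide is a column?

Margins: 9.5% × 1280 = 121.6 px each, so content = 1280 − 243.2 = 1036.8 px.
1036.8 − 11·30 = 706.8; ÷12 gives c = 58.9 px.

58.9 px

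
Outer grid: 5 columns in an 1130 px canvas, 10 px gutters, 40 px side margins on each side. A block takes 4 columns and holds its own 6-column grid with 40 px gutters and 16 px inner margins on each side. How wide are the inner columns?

101 px

Subtract both margins: 1130 − 2·40 = 1050 px.
5 columns + 4 gutters: 5c + 4·10 = 1050.
5c = 1050 − 40 = 1010, so c = 202 px.
4 columns plus 3 gutters: 808 + 30 = 838 px.
Inner content = 838 − 2·16 = 806 px.
6d + 5·40 = 806 → 6d = 606 → d = 101 px.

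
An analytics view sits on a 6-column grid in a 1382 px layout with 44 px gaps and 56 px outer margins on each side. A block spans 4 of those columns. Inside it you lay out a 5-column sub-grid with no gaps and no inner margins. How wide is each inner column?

166.4 px

Take off 112 px of margins, leaving 1270 px.
6 columns + 5 gaps: 6c + 5·44 = 1270.
6c = 1270 − 220 = 1050, so c = 175 px.
4 columns plus 3 gaps: 700 + 132 = 832 px.
5d = 832 → d = 166.4 px.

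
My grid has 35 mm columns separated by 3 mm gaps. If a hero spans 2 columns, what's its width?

73 mm

2 columns plus 1 gap: 70 + 3 = 73 mm.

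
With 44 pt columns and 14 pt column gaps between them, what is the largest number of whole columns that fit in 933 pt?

16 columns

16 columns: 16·44 + 15·14 = 914 pt ≤ 933.
17 columns: 972 pt > 933. So 16.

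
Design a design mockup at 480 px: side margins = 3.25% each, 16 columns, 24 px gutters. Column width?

5.55 px

480 × (1 − 2·3.25%) = 480 × 93.5% = 448.8 px for the columns.
16c + 15·24 = 448.8 → 16c = 88.8 → c = 5.55 px.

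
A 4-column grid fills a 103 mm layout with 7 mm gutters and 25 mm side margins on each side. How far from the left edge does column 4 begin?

70 mm

Subtract both margins: 103 − 2·25 = 53 mm.
4c + 3·7 = 53 → 4c = 32 → c = 8 mm.
Each column+gutter stride is 15 mm; 3 of them past the 25 mm margin is 25 + 45 = 70 mm.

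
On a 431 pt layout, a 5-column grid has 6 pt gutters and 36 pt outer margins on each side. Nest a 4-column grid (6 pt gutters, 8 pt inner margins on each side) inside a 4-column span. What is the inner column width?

Take off 72 pt of margins, leaving 359 pt.
5 columns + 4 gutters: 5c + 4·6 = 359.
5c = 359 − 24 = 335, so c = 67 pt.
4-column span = 4·67 + 3·6 = 286 pt.
Inner content = 286 − 2·8 = 270 pt.
4d + 3·6 = 270 → 4d = 252 → d = 63 pt.

63 pt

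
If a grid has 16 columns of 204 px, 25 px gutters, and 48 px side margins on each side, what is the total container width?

3735 px

Total width: 2·48 + 16·204 + 15·25 = 3735 px.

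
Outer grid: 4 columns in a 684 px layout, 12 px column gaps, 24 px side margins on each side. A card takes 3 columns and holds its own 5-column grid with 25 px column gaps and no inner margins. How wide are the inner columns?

Subtract both margins: 684 − 2·24 = 636 px.
Subtracting 3 column gaps of 12 leaves 600 for 4 columns, so c = 150 px.
3 columns plus 2 column gaps: 450 + 24 = 474 px.
5d + 4·25 = 474 → 5d = 374 → d = 74.8 px.

74.8 px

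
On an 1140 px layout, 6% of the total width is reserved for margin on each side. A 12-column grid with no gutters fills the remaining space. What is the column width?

83.6 px

Each margin = 6% of 1140 = 68.4 px; content = 1140 − 2·68.4 = 1003.2 px.
1003.2 / 12 = 83.6 px per column.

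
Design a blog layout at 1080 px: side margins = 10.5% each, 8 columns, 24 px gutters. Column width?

85.65 px

Margins: 10.5% × 1080 = 113.4 px each, so content = 1080 − 226.8 = 853.2 px.
Subtracting 7 gutters of 24 leaves 685.2 for 8 columns, so c = 85.65 px.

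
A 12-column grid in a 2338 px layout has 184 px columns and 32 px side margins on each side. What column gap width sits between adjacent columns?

6 px

Inside the margins: 2338 − 64 = 2274 px.
12 columns take 12·184 = 2208 px; remaining 66 splits into 11 column gaps.
g = 66 / 11 = 6 px.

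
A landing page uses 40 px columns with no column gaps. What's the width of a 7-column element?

280 px

With no column gaps, 7 columns span 7·40 = 280 px.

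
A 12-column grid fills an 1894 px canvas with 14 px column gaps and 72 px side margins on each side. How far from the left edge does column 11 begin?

Subtract both margins: 1894 − 2·72 = 1750 px.
12 columns + 11 column gaps: 12c + 11·14 = 1750.
12c = 1750 − 154 = 1596, so c = 133 px.
Column 11 starts at margin + 10·(column + gutter) = 72 + 10·147 = 1542 px.

1542 px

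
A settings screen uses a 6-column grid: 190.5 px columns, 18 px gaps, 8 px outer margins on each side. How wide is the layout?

Layout = 2·8 + 6·190.5 + 5·18 = 16 + 1143 + 90 = 1249 px.

1249 px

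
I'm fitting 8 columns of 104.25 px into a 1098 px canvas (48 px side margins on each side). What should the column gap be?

24 px

Subtract both margins: 1098 − 2·48 = 1002 px.
8 columns take 8·104.25 = 834 px; remaining 168 splits into 7 column gaps.
g = 168 / 7 = 24 px.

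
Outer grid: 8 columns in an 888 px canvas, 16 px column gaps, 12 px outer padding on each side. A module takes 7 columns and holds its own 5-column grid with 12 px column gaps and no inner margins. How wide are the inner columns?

Inside the margins: 888 − 24 = 864 px.
8c + 7·16 = 864 → 8c = 752 → c = 94 px.
Span of 7: 7·94 + 6·16 = 658 + 96 = 754 px.
5d + 4·12 = 754 → 5d = 706 → d = 141.2 px.

141.2 px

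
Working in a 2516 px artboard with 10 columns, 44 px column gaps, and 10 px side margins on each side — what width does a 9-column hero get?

2242 px

Content width = 2516 − 2·10 = 2496 px.
Subtracting 9 column gaps of 44 leaves 2100 for 10 columns, so c = 210 px.
9-column span = 9·210 + 8·44 = 2242 px.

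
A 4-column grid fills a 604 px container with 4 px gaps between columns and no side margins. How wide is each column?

4c + 3·4 = 604 → 4c = 592 → c = 148 px.

148 px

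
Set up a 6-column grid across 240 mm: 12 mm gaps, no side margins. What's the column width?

Subtracting 5 gaps of 12 leaves 180 for 6 columns, so c = 30 mm.

30 mm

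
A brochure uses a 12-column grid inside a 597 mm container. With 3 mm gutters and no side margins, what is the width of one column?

47 mm

12 columns + 11 gutters: 12c + 11·3 = 597.
12c = 597 − 33 = 564, so c = 47 mm.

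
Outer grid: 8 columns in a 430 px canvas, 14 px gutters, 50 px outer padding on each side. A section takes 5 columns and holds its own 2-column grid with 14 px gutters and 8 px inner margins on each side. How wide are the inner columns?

Take off 100 px of margins, leaving 330 px.
8c + 7·14 = 330 → 8c = 232 → c = 29 px.
5 columns plus 4 gutters: 145 + 56 = 201 px.
Inner content = 201 − 2·8 = 185 px.
185 − 1·14 = 171; ÷2 gives d = 85.5 px.

85.5 px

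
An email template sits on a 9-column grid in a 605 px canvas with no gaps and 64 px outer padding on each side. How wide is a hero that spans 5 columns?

265 px

Take off 128 px of margins, leaving 477 px.
With no gaps, each column is 477/9 = 53 px.
With no gaps, 5 columns span 5·53 = 265 px.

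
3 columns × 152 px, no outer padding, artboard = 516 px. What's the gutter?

3·152 + 2g = 516 → 2g = 60 → g = 30 px.

30 px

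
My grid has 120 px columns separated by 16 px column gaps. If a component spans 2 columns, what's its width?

256 px

Span of 2: 2·120 + 1·16 = 240 + 16 = 256 px.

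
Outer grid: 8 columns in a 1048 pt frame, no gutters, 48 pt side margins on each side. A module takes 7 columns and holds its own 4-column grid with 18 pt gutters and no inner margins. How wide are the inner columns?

Outer content = 1048 − 2·48 = 952 pt.
With no gutters, each column is 952/8 = 119 pt.
7-column span = 7·119 = 833 pt.
833 − 3·18 = 779; ÷4 gives d = 194.75 pt.

194.75 pt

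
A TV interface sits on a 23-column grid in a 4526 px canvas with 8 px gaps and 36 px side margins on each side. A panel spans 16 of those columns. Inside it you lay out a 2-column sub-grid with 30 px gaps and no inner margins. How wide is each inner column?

Inside the margins: 4526 − 72 = 4454 px.
23c + 22·8 = 4454 → 23c = 4278 → c = 186 px.
Span of 16: 16·186 + 15·8 = 2976 + 120 = 3096 px.
Subtracting 1 gap of 30 leaves 3066 for 2 columns, so d = 1533 px.

1533 px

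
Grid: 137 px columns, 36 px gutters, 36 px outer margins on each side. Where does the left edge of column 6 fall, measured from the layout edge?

901 px

Before column 6: the margin + 5 columns + 5 gutters.
Offset = 36 + 5·(137 + 36) = 36 + 865 = 901 px.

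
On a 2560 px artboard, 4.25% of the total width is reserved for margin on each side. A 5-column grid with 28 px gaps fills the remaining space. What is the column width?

Each margin = 4.25% of 2560 = 108.8 px; content = 2560 − 2·108.8 = 2342.4 px.
5c + 4·28 = 2342.4 → 5c = 2230.4 → c = 446.08 px.

446.08 px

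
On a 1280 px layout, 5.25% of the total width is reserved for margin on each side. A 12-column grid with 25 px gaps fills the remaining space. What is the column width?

72.55 px

Each margin = 5.25% of 1280 = 67.2 px; content = 1280 − 2·67.2 = 1145.6 px.
12 columns + 11 gaps: 12c + 11·25 = 1145.6.
12c = 1145.6 − 275 = 870.6, so c = 72.55 px.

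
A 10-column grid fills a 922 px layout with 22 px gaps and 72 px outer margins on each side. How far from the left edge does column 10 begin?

792 px

Content = 922 − 2·72 = 778 px.
778 − 9·22 = 580; ÷10 gives c = 58 px.
Column 10 starts at margin + 9·(column + gutter) = 72 + 9·80 = 792 px.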